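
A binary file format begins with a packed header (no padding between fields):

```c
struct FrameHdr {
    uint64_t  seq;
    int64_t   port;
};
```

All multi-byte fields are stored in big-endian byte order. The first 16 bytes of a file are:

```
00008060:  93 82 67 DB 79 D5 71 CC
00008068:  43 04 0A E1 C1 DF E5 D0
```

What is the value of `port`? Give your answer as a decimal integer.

`port` follows `seq` (8 bytes), so it starts at byte offset 8 and occupies 8 bytes.
Bytes at offsets 8..15: 43 04 0A E1 C1 DF E5 D0.
Big-endian: lowest address holds the most-significant byte.
The bytes are already most-significant first: 0x43040AE1C1DFE5D0.
0x43040AE1C1DFE5D0 = 4828996665184609744.

4828996665184609744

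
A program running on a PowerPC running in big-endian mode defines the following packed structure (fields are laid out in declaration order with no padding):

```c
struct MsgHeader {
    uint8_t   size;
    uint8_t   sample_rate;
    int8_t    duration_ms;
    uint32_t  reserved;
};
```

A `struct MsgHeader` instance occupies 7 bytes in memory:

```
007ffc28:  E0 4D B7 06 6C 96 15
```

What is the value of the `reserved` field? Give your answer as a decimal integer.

`reserved` follows `size` (1 B), `sample_rate` (1 B), `duration_ms` (1 B), so it starts at offset 1 + 1 + 1 = 3 and occupies 4 bytes.
Bytes at offsets 3..6: 06 6C 96 15.
Big-endian stores the most-significant byte at the lowest address.
The bytes are already most-significant first: 0x066C9615.
0x066C9615 = 107779605.

107779605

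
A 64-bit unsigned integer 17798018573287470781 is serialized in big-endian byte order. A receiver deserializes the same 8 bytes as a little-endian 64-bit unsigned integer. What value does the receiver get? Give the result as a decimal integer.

13670283243843485686

17798018573287470781 in 64-bit hexadecimal is 0xF6FF43982E9AB6BD.
Stored big-endian, the bytes at ascending addresses are F6 FF 43 98 2E 9A B6 BD.
Read back as little-endian, the first byte is least significant, giving 0xBDB69A2E9843FFF6.
0xBDB69A2E9843FFF6 = 13670283243843485686.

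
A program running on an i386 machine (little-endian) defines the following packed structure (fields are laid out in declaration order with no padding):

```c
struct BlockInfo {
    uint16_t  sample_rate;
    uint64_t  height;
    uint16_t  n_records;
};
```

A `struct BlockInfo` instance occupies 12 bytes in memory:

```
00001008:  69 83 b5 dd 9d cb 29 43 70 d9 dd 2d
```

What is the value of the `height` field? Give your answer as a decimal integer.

`height` follows `sample_rate` (2 bytes), so it starts at byte offset 2 and occupies 8 bytes.
Bytes at offsets 2..9: B5 DD 9D CB 29 43 70 D9.
Little-endian: lowest address holds the least-significant byte.
Reassemble most-significant byte first: D9 70 43 29 CB 9D DD B5 → 0xD9704329CB9DDDB5.
0xD9704329CB9DDDB5 = 15668096950410796469.

15668096950410796469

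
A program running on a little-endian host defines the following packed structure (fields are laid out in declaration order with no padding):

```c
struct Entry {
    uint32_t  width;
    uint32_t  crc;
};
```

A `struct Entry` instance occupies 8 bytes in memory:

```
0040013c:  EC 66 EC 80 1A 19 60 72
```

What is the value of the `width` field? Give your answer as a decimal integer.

`width` is the first field, at byte offset 0, occupying 4 bytes.
Bytes at offsets 0..3: EC 66 EC 80.
Little-endian stores the least-significant byte at the lowest address.
Reassemble most-significant byte first: 80 EC 66 EC → 0x80EC66EC.
0x80EC66EC = 2162976492.

2162976492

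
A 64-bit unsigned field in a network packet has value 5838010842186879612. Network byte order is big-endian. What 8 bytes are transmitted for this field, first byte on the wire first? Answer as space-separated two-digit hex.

51 04 C7 EE 0B 6D 92 7C

5838010842186879612 in hexadecimal, padded to 64 bits, is 0x5104C7EE0B6D927C.
Split into bytes (most-significant first): 51 04 C7 EE 0B 6D 92 7C.
Big-endian stores the most-significant byte at the lowest address.
So the memory order matches the most-significant-first order: 51 04 C7 EE 0B 6D 92 7C.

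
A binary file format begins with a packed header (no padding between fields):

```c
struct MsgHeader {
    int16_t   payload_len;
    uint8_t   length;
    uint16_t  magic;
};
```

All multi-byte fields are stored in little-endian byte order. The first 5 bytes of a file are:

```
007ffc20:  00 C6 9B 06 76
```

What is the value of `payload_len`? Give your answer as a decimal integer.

-14848

`payload_len` is the first field, at byte offset 0, occupying 2 bytes.
Bytes at offsets 0..1: 00 C6.
Little-endian: lowest address holds the least-significant byte.
Reassemble most-significant byte first: C6 00 → 0xC600.
Top bit is set, so as a signed 16-bit value this is 0xC600 − 2^16 = -14848.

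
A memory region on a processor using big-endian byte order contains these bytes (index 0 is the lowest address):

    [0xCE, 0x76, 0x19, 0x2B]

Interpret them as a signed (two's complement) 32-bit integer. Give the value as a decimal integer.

-831121109

Big-endian: lowest address holds the most-significant byte.
The bytes are already most-significant first: 0xCE76192B.
Top bit is set, so as a signed 32-bit value this is 0xCE76192B − 2^32 = -831121109.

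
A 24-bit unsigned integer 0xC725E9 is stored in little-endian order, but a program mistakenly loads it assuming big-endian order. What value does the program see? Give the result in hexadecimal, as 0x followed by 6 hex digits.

Stored little-endian, the bytes at ascending addresses are E9 25 C7.
Read back as big-endian, the last byte is least significant, giving 0xE925C7.

0xE925C7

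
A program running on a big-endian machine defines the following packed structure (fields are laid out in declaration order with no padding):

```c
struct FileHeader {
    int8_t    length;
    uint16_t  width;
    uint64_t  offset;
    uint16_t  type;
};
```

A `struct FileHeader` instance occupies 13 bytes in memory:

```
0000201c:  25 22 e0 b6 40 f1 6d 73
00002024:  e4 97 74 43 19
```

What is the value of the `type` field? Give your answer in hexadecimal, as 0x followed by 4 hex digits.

`type` follows `length` (1 B), `width` (2 B), `offset` (8 B), so it starts at offset 1 + 2 + 8 = 11 and occupies 2 bytes.
Bytes at offsets 11..12: 43 19.
Big-endian: lowest address holds the most-significant byte.
The bytes are already most-significant first: 0x4319.

0x4319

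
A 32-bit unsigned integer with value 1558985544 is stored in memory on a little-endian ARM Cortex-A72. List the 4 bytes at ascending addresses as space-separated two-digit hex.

48 3B EC 5C

1558985544 in hexadecimal, padded to 32 bits, is 0x5CEC3B48.
Split into bytes (most-significant first): 5C EC 3B 48.
In little-endian order the low byte comes first in memory.
So at ascending addresses the bytes are 48 3B EC 5C.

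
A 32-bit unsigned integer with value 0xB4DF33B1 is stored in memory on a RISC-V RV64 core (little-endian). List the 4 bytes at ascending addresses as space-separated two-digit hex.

B1 33 DF B4

Split into bytes (most-significant first): B4 DF 33 B1.
Little-endian stores the least-significant byte at the lowest address.
So at ascending addresses the bytes are B1 33 DF B4.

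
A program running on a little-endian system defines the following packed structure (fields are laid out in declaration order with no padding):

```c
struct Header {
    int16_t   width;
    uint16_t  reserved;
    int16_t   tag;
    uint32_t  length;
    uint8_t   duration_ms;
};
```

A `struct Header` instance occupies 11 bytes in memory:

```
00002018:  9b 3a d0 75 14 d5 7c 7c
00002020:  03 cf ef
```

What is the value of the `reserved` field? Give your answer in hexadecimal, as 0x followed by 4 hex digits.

0x75D0

`reserved` follows `width` (2 bytes), so it starts at byte offset 2 and occupies 2 bytes.
Bytes at offsets 2..3: D0 75.
Little-endian stores the least-significant byte at the lowest address.
Reassemble most-significant byte first: 75 D0 → 0x75D0.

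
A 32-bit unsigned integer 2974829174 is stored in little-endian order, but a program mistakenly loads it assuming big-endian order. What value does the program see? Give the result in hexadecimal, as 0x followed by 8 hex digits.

2974829174 in 32-bit hexadecimal is 0xB1504A76.
Stored little-endian, the bytes at ascending addresses are 76 4A 50 B1.
Read back as big-endian, the last byte is least significant, giving 0x764A50B1.

0x764A50B1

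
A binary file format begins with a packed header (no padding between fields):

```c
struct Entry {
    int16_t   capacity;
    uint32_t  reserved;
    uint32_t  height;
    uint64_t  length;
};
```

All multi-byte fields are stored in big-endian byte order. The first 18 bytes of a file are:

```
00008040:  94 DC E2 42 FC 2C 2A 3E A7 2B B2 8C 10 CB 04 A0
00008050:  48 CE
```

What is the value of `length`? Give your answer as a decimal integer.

`length` follows `capacity` (2 B), `reserved` (4 B), `height` (4 B), so it starts at offset 2 + 4 + 4 = 10 and occupies 8 bytes.
Bytes at offsets 10..17: B2 8C 10 CB 04 A0 48 CE.
Big-endian: lowest address holds the most-significant byte.
The bytes are already most-significant first: 0xB28C10CB04A048CE.
0xB28C10CB04A048CE = 12865676699632683214.

12865676699632683214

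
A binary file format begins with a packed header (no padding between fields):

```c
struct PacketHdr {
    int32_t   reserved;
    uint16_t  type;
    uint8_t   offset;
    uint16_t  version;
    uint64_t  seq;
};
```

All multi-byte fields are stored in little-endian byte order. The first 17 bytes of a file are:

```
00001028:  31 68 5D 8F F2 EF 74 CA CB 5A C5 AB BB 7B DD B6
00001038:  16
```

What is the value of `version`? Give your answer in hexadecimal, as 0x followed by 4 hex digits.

0xCBCA

`version` follows `reserved` (4 B), `type` (2 B), `offset` (1 B), so it starts at offset 4 + 2 + 1 = 7 and occupies 2 bytes.
Bytes at offsets 7..8: CA CB.
In little-endian order the low byte comes first in memory.
Reassemble most-significant byte first: CB CA → 0xCBCA.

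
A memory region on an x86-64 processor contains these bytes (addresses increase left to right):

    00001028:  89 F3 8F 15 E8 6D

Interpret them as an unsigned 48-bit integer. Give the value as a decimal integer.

120843561595785

Little-endian stores the least-significant byte at the lowest address.
Reassemble most-significant byte first: 6D E8 15 8F F3 89 → 0x6DE8158FF389.
0x6DE8158FF389 = 120843561595785.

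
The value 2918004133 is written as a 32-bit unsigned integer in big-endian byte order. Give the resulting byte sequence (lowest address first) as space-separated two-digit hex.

2918004133 in hexadecimal, padded to 32 bits, is 0xADED35A5.
Split into bytes (most-significant first): AD ED 35 A5.
Big-endian: lowest address holds the most-significant byte.
So the memory order matches the most-significant-first order: AD ED 35 A5.

AD ED 35 A5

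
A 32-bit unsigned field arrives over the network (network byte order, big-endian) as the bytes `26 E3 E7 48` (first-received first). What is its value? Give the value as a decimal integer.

652470088

In big-endian order the high byte comes first in memory.
The bytes are already most-significant first: 0x26E3E748.
0x26E3E748 = 652470088.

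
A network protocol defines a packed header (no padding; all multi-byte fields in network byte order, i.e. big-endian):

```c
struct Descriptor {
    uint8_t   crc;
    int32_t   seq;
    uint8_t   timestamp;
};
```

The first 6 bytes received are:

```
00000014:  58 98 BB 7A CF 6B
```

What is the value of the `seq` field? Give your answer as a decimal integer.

`seq` follows `crc` (1 byte), so it starts at byte offset 1 and occupies 4 bytes.
Bytes at offsets 1..4: 98 BB 7A CF.
In big-endian order the high byte comes first in memory.
The bytes are already most-significant first: 0x98BB7ACF.
Top bit is set, so as a signed 32-bit value this is 0x98BB7ACF − 2^32 = -1732543793.

-1732543793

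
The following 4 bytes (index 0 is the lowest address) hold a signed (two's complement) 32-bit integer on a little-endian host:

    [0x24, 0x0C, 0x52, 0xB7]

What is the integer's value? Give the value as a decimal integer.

-1219359708

Little-endian: lowest address holds the least-significant byte.
Reassemble most-significant byte first: B7 52 0C 24 → 0xB7520C24.
Top bit is set, so as a signed 32-bit value this is 0xB7520C24 − 2^32 = -1219359708.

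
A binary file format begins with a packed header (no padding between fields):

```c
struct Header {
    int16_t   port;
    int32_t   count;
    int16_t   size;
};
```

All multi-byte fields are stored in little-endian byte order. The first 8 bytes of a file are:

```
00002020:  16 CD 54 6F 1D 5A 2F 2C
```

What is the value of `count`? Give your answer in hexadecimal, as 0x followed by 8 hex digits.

0x5A1D6F54

`count` follows `port` (2 bytes), so it starts at byte offset 2 and occupies 4 bytes.
Bytes at offsets 2..5: 54 6F 1D 5A.
Little-endian: lowest address holds the least-significant byte.
Reassemble most-significant byte first: 5A 1D 6F 54 → 0x5A1D6F54.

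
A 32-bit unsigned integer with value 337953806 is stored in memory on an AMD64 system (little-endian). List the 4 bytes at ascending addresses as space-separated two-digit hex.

337953806 in hexadecimal, padded to 32 bits, is 0x1424C40E.
Split into bytes (most-significant first): 14 24 C4 0E.
Little-endian: lowest address holds the least-significant byte.
So at ascending addresses the bytes are 0E C4 24 14.

0E C4 24 14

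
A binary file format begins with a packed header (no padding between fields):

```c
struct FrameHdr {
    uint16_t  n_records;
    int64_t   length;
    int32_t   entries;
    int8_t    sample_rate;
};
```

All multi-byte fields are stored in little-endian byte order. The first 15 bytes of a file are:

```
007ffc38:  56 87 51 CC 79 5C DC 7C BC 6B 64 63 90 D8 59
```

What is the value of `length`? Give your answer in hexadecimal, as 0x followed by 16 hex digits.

0x6BBC7CDC5C79CC51

`length` follows `n_records` (2 bytes), so it starts at byte offset 2 and occupies 8 bytes.
Bytes at offsets 2..9: 51 CC 79 5C DC 7C BC 6B.
Little-endian: lowest address holds the least-significant byte.
Reassemble most-significant byte first: 6B BC 7C DC 5C 79 CC 51 → 0x6BBC7CDC5C79CC51.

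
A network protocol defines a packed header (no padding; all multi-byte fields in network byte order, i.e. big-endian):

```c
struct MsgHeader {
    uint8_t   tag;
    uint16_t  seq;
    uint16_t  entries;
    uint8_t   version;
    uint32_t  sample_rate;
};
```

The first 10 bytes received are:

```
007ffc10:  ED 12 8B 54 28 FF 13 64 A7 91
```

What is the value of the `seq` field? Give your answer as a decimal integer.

`seq` follows `tag` (1 byte), so it starts at byte offset 1 and occupies 2 bytes.
Bytes at offsets 1..2: 12 8B.
Big-endian: lowest address holds the most-significant byte.
The bytes are already most-significant first: 0x128B.
0x128B = 4747.

4747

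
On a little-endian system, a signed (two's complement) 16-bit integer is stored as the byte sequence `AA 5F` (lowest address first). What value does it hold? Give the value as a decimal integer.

Little-endian stores the least-significant byte at the lowest address.
Reassemble most-significant byte first: 5F AA → 0x5FAA.
0x5FAA = 24490.

24490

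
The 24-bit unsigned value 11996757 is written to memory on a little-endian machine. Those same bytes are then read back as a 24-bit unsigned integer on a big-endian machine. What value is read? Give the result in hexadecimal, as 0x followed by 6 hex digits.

0x550EB7

11996757 in 24-bit hexadecimal is 0xB70E55.
Stored little-endian, the bytes at ascending addresses are 55 0E B7.
Read back as big-endian, the last byte is least significant, giving 0x550EB7.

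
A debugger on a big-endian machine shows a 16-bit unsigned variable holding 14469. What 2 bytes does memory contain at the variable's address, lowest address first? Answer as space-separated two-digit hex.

14469 in hexadecimal, padded to 16 bits, is 0x3885.
Split into bytes (most-significant first): 38 85.
Big-endian stores the most-significant byte at the lowest address.
So the memory order matches the most-significant-first order: 38 85.

38 85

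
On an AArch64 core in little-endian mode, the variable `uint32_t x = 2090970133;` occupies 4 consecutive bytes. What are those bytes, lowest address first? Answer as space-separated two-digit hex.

2090970133 in hexadecimal, padded to 32 bits, is 0x7CA1AC15.
Split into bytes (most-significant first): 7C A1 AC 15.
Little-endian stores the least-significant byte at the lowest address.
So at ascending addresses the bytes are 15 AC A1 7C.

15 AC A1 7C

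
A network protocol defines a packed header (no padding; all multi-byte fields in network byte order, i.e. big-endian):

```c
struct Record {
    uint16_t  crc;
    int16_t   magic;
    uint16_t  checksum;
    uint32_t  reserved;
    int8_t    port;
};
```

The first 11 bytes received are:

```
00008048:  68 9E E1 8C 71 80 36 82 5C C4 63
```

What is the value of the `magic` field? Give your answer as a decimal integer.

-7796

`magic` follows `crc` (2 bytes), so it starts at byte offset 2 and occupies 2 bytes.
Bytes at offsets 2..3: E1 8C.
In big-endian order the high byte comes first in memory.
The bytes are already most-significant first: 0xE18C.
Top bit is set, so as a signed 16-bit value this is 0xE18C − 2^16 = -7796.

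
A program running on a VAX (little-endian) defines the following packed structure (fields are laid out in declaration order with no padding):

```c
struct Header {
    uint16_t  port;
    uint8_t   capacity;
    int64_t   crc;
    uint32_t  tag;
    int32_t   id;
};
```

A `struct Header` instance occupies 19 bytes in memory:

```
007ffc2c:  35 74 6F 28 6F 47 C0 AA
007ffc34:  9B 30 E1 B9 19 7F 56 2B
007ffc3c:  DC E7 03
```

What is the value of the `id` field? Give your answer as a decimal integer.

65526827

`id` follows `port` (2 B), `capacity` (1 B), `crc` (8 B), `tag` (4 B), so it starts at offset 2 + 1 + 8 + 4 = 15 and occupies 4 bytes.
Bytes at offsets 15..18: 2B DC E7 03.
Little-endian: lowest address holds the least-significant byte.
Reassemble most-significant byte first: 03 E7 DC 2B → 0x03E7DC2B.
0x03E7DC2B = 65526827.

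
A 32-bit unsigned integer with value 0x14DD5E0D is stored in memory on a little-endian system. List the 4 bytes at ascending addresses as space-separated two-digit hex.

Split into bytes (most-significant first): 14 DD 5E 0D.
Little-endian: lowest address holds the least-significant byte.
So at ascending addresses the bytes are 0D 5E DD 14.

0D 5E DD 14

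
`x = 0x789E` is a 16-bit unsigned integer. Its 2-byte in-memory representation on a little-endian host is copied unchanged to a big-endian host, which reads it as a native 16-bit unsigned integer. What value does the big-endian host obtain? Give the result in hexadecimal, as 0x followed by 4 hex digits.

0x9E78

Stored little-endian, the bytes at ascending addresses are 9E 78.
Read back as big-endian, the last byte is least significant, giving 0x9E78.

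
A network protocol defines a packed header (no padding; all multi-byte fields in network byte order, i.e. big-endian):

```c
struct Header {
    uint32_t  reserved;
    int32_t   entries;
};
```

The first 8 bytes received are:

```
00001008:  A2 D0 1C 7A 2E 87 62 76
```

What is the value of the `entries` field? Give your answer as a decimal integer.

780624502

`entries` follows `reserved` (4 bytes), so it starts at byte offset 4 and occupies 4 bytes.
Bytes at offsets 4..7: 2E 87 62 76.
In big-endian order the high byte comes first in memory.
The bytes are already most-significant first: 0x2E876276.
0x2E876276 = 780624502.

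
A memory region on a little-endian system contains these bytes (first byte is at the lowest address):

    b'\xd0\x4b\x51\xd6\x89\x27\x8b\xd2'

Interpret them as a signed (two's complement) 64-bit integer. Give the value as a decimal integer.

Little-endian stores the least-significant byte at the lowest address.
Reassemble most-significant byte first: D2 8B 27 89 D6 51 4B D0 → 0xD28B2789D6514BD0.
Top bit is set, so as a signed 64-bit value this is 0xD28B2789D6514BD0 − 2^64 = -3275480831022249008.

-3275480831022249008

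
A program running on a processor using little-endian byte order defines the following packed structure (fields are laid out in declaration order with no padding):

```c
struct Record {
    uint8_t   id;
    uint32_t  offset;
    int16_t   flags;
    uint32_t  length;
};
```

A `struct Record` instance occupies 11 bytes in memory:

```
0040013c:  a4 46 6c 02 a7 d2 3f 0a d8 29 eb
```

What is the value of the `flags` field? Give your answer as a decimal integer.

`flags` follows `id` (1 B), `offset` (4 B), so it starts at offset 1 + 4 = 5 and occupies 2 bytes.
Bytes at offsets 5..6: D2 3F.
In little-endian order the low byte comes first in memory.
Reassemble most-significant byte first: 3F D2 → 0x3FD2.
0x3FD2 = 16338.

16338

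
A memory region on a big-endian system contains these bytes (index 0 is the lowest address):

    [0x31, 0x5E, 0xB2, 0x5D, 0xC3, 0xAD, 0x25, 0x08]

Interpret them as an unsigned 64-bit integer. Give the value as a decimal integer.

Big-endian: lowest address holds the most-significant byte.
The bytes are already most-significant first: 0x315EB25DC3AD2508.
0x315EB25DC3AD2508 = 3557476871453877512.

3557476871453877512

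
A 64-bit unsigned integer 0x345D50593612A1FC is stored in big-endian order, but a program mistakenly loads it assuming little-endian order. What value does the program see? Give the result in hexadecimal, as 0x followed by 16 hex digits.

Stored big-endian, the bytes at ascending addresses are 34 5D 50 59 36 12 A1 FC.
Read back as little-endian, the first byte is least significant, giving 0xFCA1123659505D34.

0xFCA1123659505D34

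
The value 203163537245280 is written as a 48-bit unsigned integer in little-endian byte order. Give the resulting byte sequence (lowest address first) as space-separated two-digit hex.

203163537245280 in hexadecimal, padded to 48 bits, is 0xB8C6B2780460.
Split into bytes (most-significant first): B8 C6 B2 78 04 60.
Little-endian: lowest address holds the least-significant byte.
So at ascending addresses the bytes are 60 04 78 B2 C6 B8.

60 04 78 B2 C6 B8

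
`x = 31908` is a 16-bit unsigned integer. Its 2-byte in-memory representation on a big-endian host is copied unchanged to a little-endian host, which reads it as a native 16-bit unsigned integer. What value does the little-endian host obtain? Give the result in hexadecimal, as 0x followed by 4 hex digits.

0xA47C

31908 in 16-bit hexadecimal is 0x7CA4.
Stored big-endian, the bytes at ascending addresses are 7C A4.
Read back as little-endian, the first byte is least significant, giving 0xA47C.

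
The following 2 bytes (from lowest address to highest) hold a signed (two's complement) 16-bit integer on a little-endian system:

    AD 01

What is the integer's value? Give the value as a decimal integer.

Little-endian stores the least-significant byte at the lowest address.
Reassemble most-significant byte first: 01 AD → 0x01AD.
0x01AD = 429.

429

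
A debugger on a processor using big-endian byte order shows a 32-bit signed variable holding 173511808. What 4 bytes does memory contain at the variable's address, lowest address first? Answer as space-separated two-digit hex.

0A 57 94 80

173511808 in hexadecimal, padded to 32 bits, is 0x0A579480.
Split into bytes (most-significant first): 0A 57 94 80.
Big-endian stores the most-significant byte at the lowest address.
So the memory order matches the most-significant-first order: 0A 57 94 80.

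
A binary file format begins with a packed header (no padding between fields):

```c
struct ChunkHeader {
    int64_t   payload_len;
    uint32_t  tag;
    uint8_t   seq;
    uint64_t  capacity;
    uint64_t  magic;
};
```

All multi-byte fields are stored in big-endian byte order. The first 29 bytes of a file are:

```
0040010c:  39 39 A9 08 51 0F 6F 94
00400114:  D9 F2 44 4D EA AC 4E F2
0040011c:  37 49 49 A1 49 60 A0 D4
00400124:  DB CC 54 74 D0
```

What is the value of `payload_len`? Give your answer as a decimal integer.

`payload_len` is the first field, at byte offset 0, occupying 8 bytes.
Bytes at offsets 0..7: 39 39 A9 08 51 0F 6F 94.
In big-endian order the high byte comes first in memory.
The bytes are already most-significant first: 0x3939A908510F6F94.
0x3939A908510F6F94 = 4123512787019198356.

4123512787019198356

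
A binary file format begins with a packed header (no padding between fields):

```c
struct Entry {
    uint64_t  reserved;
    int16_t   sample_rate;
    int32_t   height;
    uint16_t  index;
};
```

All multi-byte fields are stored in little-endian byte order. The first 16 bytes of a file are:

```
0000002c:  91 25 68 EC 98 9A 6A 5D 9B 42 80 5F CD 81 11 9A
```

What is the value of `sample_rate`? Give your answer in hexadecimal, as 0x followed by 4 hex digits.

`sample_rate` follows `reserved` (8 bytes), so it starts at byte offset 8 and occupies 2 bytes.
Bytes at offsets 8..9: 9B 42.
Little-endian stores the least-significant byte at the lowest address.
Reassemble most-significant byte first: 42 9B → 0x429B.

0x429B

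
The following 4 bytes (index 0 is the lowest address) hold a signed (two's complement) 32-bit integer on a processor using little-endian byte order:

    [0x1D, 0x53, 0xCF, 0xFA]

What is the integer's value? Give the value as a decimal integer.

In little-endian order the low byte comes first in memory.
Reassemble most-significant byte first: FA CF 53 1D → 0xFACF531D.
Top bit is set, so as a signed 32-bit value this is 0xFACF531D − 2^32 = -87076067.

-87076067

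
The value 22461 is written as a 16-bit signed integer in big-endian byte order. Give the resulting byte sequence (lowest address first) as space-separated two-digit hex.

22461 in hexadecimal, padded to 16 bits, is 0x57BD.
Split into bytes (most-significant first): 57 BD.
Big-endian: lowest address holds the most-significant byte.
So the memory order matches the most-significant-first order: 57 BD.

57 BD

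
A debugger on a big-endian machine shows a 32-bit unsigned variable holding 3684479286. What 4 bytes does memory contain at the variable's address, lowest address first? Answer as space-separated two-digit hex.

3684479286 in hexadecimal, padded to 32 bits, is 0xDB9CB136.
Split into bytes (most-significant first): DB 9C B1 36.
Big-endian: lowest address holds the most-significant byte.
So the memory order matches the most-significant-first order: DB 9C B1 36.

DB 9C B1 36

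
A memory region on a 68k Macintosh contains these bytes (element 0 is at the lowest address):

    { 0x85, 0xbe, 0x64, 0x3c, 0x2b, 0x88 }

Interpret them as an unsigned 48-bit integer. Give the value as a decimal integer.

Big-endian: lowest address holds the most-significant byte.
The bytes are already most-significant first: 0x85BE643C2B88.
0x85BE643C2B88 = 147052771945352.

147052771945352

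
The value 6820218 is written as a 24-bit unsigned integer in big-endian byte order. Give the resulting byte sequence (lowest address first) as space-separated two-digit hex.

6820218 in hexadecimal, padded to 24 bits, is 0x68117A.
Split into bytes (most-significant first): 68 11 7A.
Big-endian: lowest address holds the most-significant byte.
So the memory order matches the most-significant-first order: 68 11 7A.

68 11 7A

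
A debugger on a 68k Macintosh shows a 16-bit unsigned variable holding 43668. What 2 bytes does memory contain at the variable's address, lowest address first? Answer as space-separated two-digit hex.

43668 in hexadecimal, padded to 16 bits, is 0xAA94.
Split into bytes (most-significant first): AA 94.
In big-endian order the high byte comes first in memory.
So the memory order matches the most-significant-first order: AA 94.

AA 94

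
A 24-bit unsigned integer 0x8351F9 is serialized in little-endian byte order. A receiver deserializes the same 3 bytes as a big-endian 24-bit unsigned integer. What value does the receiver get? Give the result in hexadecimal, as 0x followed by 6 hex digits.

Stored little-endian, the bytes at ascending addresses are F9 51 83.
Read back as big-endian, the last byte is least significant, giving 0xF95183.

0xF95183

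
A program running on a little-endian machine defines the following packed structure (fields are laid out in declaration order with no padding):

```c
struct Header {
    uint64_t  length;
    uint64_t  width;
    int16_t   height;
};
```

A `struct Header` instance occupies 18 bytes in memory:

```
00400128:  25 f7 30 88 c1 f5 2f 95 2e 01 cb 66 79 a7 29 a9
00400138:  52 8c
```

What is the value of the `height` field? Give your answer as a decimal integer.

`height` follows `length` (8 B), `width` (8 B), so it starts at offset 8 + 8 = 16 and occupies 2 bytes.
Bytes at offsets 16..17: 52 8C.
Little-endian stores the least-significant byte at the lowest address.
Reassemble most-significant byte first: 8C 52 → 0x8C52.
Top bit is set, so as a signed 16-bit value this is 0x8C52 − 2^16 = -29614.

-29614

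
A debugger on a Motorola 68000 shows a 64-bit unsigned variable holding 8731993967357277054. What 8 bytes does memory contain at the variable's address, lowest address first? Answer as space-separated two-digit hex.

8731993967357277054 in hexadecimal, padded to 64 bits, is 0x792E463FCD2F337E.
Split into bytes (most-significant first): 79 2E 46 3F CD 2F 33 7E.
Big-endian stores the most-significant byte at the lowest address.
So the memory order matches the most-significant-first order: 79 2E 46 3F CD 2F 33 7E.

79 2E 46 3F CD 2F 33 7E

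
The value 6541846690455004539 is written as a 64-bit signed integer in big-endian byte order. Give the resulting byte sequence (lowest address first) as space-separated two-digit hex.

6541846690455004539 in hexadecimal, padded to 64 bits, is 0x5AC94EE79FA2A57B.
Split into bytes (most-significant first): 5A C9 4E E7 9F A2 A5 7B.
Big-endian stores the most-significant byte at the lowest address.
So the memory order matches the most-significant-first order: 5A C9 4E E7 9F A2 A5 7B.

5A C9 4E E7 9F A2 A5 7B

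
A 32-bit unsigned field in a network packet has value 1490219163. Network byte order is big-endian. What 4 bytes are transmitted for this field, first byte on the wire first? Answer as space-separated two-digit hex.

58 D2 F0 9B

1490219163 in hexadecimal, padded to 32 bits, is 0x58D2F09B.
Split into bytes (most-significant first): 58 D2 F0 9B.
Big-endian stores the most-significant byte at the lowest address.
So the memory order matches the most-significant-first order: 58 D2 F0 9B.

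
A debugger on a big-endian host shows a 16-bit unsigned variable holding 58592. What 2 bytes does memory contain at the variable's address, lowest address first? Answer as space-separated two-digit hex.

E4 E0

58592 in hexadecimal, padded to 16 bits, is 0xE4E0.
Split into bytes (most-significant first): E4 E0.
Big-endian: lowest address holds the most-significant byte.
So the memory order matches the most-significant-first order: E4 E0.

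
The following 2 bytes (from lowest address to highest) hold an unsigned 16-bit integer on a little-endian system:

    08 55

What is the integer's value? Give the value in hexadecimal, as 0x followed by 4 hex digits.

0x5508

Little-endian: lowest address holds the least-significant byte.
Reassemble most-significant byte first: 55 08 → 0x5508.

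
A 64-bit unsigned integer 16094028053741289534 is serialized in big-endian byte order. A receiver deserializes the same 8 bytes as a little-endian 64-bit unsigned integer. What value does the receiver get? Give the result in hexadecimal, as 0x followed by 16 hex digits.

16094028053741289534 in 64-bit hexadecimal is 0xDF59793EBC6BC03E.
Stored big-endian, the bytes at ascending addresses are DF 59 79 3E BC 6B C0 3E.
Read back as little-endian, the first byte is least significant, giving 0x3EC06BBC3E7959DF.

0x3EC06BBC3E7959DF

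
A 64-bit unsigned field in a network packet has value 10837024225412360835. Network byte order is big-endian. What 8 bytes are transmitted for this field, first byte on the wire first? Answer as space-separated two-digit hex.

96 64 D8 1D B2 01 AA 83

10837024225412360835 in hexadecimal, padded to 64 bits, is 0x9664D81DB201AA83.
Split into bytes (most-significant first): 96 64 D8 1D B2 01 AA 83.
Big-endian stores the most-significant byte at the lowest address.
So the memory order matches the most-significant-first order: 96 64 D8 1D B2 01 AA 83.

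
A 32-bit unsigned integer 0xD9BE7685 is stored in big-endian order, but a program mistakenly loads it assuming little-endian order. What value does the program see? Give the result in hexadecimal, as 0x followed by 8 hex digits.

Stored big-endian, the bytes at ascending addresses are D9 BE 76 85.
Read back as little-endian, the first byte is least significant, giving 0x8576BED9.

0x8576BED9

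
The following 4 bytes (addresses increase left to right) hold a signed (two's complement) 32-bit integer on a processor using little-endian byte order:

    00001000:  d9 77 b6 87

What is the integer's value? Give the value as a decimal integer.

-2018084903

Little-endian stores the least-significant byte at the lowest address.
Reassemble most-significant byte first: 87 B6 77 D9 → 0x87B677D9.
Top bit is set, so as a signed 32-bit value this is 0x87B677D9 − 2^32 = -2018084903.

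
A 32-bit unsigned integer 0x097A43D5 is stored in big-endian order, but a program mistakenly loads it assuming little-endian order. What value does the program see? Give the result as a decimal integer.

Stored big-endian, the bytes at ascending addresses are 09 7A 43 D5.
Read back as little-endian, the first byte is least significant, giving 0xD5437A09.
0xD5437A09 = 3577969161.

3577969161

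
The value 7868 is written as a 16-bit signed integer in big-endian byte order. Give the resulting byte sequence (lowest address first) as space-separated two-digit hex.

7868 in hexadecimal, padded to 16 bits, is 0x1EBC.
Split into bytes (most-significant first): 1E BC.
Big-endian stores the most-significant byte at the lowest address.
So the memory order matches the most-significant-first order: 1E BC.

1E BC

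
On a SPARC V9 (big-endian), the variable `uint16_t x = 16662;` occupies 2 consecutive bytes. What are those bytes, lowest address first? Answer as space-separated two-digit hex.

16662 in hexadecimal, padded to 16 bits, is 0x4116.
Split into bytes (most-significant first): 41 16.
In big-endian order the high byte comes first in memory.
So the memory order matches the most-significant-first order: 41 16.

41 16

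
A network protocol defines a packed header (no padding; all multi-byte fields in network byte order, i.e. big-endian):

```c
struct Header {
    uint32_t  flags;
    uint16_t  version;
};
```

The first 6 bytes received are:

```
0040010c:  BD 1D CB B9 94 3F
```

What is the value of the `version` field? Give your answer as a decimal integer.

37951

`version` follows `flags` (4 bytes), so it starts at byte offset 4 and occupies 2 bytes.
Bytes at offsets 4..5: 94 3F.
In big-endian order the high byte comes first in memory.
The bytes are already most-significant first: 0x943F.
0x943F = 37951.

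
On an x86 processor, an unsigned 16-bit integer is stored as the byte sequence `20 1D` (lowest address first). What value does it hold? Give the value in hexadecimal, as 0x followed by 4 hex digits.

In little-endian order the low byte comes first in memory.
Reassemble most-significant byte first: 1D 20 → 0x1D20.

0x1D20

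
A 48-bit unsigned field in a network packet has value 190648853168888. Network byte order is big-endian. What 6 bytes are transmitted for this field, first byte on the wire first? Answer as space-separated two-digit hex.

AD 64 E5 2B 82 F8

190648853168888 in hexadecimal, padded to 48 bits, is 0xAD64E52B82F8.
Split into bytes (most-significant first): AD 64 E5 2B 82 F8.
Big-endian: lowest address holds the most-significant byte.
So the memory order matches the most-significant-first order: AD 64 E5 2B 82 F8.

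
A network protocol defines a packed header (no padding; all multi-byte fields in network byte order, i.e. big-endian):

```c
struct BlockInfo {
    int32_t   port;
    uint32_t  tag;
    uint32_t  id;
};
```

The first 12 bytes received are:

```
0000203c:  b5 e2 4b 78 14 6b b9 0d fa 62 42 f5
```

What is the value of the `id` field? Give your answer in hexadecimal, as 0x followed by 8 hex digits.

`id` follows `port` (4 B), `tag` (4 B), so it starts at offset 4 + 4 = 8 and occupies 4 bytes.
Bytes at offsets 8..11: FA 62 42 F5.
Big-endian stores the most-significant byte at the lowest address.
The bytes are already most-significant first: 0xFA6242F5.

0xFA6242F5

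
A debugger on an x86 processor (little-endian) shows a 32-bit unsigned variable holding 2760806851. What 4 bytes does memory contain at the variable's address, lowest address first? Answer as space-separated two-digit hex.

C3 91 8E A4

2760806851 in hexadecimal, padded to 32 bits, is 0xA48E91C3.
Split into bytes (most-significant first): A4 8E 91 C3.
Little-endian: lowest address holds the least-significant byte.
So at ascending addresses the bytes are C3 91 8E A4.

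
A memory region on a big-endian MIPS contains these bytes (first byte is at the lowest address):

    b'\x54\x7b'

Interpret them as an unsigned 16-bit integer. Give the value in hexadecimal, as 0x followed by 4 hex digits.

0x547B

Big-endian stores the most-significant byte at the lowest address.
The bytes are already most-significant first: 0x547B.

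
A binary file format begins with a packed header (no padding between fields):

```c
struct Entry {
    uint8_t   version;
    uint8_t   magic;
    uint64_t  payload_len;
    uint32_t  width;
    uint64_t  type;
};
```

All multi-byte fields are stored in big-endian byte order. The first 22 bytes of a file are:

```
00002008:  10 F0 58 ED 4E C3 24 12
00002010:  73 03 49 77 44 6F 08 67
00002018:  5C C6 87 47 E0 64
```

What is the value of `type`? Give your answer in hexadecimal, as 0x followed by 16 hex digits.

`type` follows `version` (1 B), `magic` (1 B), `payload_len` (8 B), `width` (4 B), so it starts at offset 1 + 1 + 8 + 4 = 14 and occupies 8 bytes.
Bytes at offsets 14..21: 08 67 5C C6 87 47 E0 64.
Big-endian stores the most-significant byte at the lowest address.
The bytes are already most-significant first: 0x08675CC68747E064.

0x08675CC68747E064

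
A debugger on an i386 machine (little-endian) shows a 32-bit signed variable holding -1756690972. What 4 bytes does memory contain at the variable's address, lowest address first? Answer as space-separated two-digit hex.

E4 05 4B 97

Two's complement of -1756690972 in 32 bits: 1756690972 = 0x68B4FA1C; invert → 0x974B05E3; add 1 → 0x974B05E4.
Split into bytes (most-significant first): 97 4B 05 E4.
Little-endian stores the least-significant byte at the lowest address.
So at ascending addresses the bytes are E4 05 4B 97.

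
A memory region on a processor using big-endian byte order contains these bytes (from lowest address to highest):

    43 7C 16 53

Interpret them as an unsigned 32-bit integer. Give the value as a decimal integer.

In big-endian order the high byte comes first in memory.
The bytes are already most-significant first: 0x437C1653.
0x437C1653 = 1132205651.

1132205651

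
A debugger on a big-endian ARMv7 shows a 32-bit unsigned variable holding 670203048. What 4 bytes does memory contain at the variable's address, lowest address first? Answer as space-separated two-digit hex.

27 F2 7C A8

670203048 in hexadecimal, padded to 32 bits, is 0x27F27CA8.
Split into bytes (most-significant first): 27 F2 7C A8.
Big-endian: lowest address holds the most-significant byte.
So the memory order matches the most-significant-first order: 27 F2 7C A8.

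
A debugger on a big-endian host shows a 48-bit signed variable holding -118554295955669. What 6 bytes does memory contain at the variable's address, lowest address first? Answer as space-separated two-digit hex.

Two's complement of -118554295955669 in 48 bits: 118554295955669 = 0x6BD312B270D5; invert → 0x942CED4D8F2A; add 1 → 0x942CED4D8F2B.
Split into bytes (most-significant first): 94 2C ED 4D 8F 2B.
Big-endian: lowest address holds the most-significant byte.
So the memory order matches the most-significant-first order: 94 2C ED 4D 8F 2B.

94 2C ED 4D 8F 2B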